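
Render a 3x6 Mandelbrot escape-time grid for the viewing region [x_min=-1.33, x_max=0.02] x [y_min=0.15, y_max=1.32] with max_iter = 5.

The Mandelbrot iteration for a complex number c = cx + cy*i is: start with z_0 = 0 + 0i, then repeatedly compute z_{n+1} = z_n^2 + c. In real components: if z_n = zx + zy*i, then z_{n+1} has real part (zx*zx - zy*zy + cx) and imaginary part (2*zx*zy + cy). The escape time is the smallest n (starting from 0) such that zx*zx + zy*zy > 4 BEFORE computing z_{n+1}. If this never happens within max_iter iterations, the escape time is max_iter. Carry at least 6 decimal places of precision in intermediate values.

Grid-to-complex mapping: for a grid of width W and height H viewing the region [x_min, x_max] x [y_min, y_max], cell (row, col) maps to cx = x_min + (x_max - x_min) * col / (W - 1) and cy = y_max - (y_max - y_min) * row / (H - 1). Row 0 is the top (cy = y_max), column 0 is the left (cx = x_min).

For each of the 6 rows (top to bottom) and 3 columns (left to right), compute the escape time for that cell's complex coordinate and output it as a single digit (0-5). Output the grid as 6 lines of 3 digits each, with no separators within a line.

(row=0, col=0): c = -1.3300 + 1.3200i → escape time 2
(row=0, col=1): c = -0.6550 + 1.3200i → escape time 2
(row=0, col=2): c = 0.0200 + 1.3200i → escape time 2
(row=1, col=0): c = -1.3300 + 1.0860i → escape time 3
(row=1, col=1): c = -0.6550 + 1.0860i → escape time 3
(row=1, col=2): c = 0.0200 + 1.0860i → escape time 4
(row=2, col=0): c = -1.3300 + 0.8520i → escape time 3
(row=2, col=1): c = -0.6550 + 0.8520i → escape time 4
(row=2, col=2): c = 0.0200 + 0.8520i → escape time 5
(row=3, col=0): c = -1.3300 + 0.6180i → escape time 3
(row=3, col=1): c = -0.6550 + 0.6180i → escape time 5
(row=3, col=2): c = 0.0200 + 0.6180i → escape time 5
(row=4, col=0): c = -1.3300 + 0.3840i → escape time 5
(row=4, col=1): c = -0.6550 + 0.3840i → escape time 5
(row=4, col=2): c = 0.0200 + 0.3840i → escape time 5
(row=5, col=0): c = -1.3300 + 0.1500i → escape time 5
(row=5, col=1): c = -0.6550 + 0.1500i → escape time 5
(row=5, col=2): c = 0.0200 + 0.1500i → escape time 5

Answer: 222
334
345
355
555
555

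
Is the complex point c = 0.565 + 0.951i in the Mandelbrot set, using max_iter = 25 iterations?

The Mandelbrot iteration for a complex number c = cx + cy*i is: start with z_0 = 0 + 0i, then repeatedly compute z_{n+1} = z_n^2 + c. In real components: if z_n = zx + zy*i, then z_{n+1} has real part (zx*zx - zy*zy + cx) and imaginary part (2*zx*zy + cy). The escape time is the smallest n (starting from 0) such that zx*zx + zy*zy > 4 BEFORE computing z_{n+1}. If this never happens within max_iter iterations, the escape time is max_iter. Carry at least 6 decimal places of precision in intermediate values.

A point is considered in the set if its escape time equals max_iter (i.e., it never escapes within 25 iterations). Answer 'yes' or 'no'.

z_0 = 0 + 0i, c = 0.5650 + 0.9510i
Iter 1: z = 0.5650 + 0.9510i, |z|^2 = 1.2236
Iter 2: z = -0.0202 + 2.0256i, |z|^2 = 4.1036
Escaped at iteration 2

Answer: no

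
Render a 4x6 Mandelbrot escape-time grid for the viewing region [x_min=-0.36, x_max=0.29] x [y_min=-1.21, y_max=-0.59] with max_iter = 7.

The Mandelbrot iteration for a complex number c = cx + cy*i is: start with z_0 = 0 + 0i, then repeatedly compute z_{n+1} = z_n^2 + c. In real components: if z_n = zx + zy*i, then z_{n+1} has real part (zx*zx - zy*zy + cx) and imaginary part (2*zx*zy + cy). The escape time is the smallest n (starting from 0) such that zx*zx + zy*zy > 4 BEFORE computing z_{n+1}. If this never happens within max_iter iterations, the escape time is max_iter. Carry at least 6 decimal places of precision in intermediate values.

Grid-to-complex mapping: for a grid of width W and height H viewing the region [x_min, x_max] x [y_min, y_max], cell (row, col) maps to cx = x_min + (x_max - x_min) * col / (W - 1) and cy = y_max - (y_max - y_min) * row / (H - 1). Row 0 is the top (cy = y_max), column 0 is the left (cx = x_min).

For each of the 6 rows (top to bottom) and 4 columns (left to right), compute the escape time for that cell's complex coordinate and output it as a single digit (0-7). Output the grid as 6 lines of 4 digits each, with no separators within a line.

(row=0, col=0): c = -0.3600 + -0.5900i → escape time 7
(row=0, col=1): c = -0.1433 + -0.5900i → escape time 7
(row=0, col=2): c = 0.0733 + -0.5900i → escape time 7
(row=0, col=3): c = 0.2900 + -0.5900i → escape time 7
(row=1, col=0): c = -0.3600 + -0.7140i → escape time 7
(row=1, col=1): c = -0.1433 + -0.7140i → escape time 7
(row=1, col=2): c = 0.0733 + -0.7140i → escape time 7
(row=1, col=3): c = 0.2900 + -0.7140i → escape time 6
(row=2, col=0): c = -0.3600 + -0.8380i → escape time 6
(row=2, col=1): c = -0.1433 + -0.8380i → escape time 7
(row=2, col=2): c = 0.0733 + -0.8380i → escape time 6
(row=2, col=3): c = 0.2900 + -0.8380i → escape time 4
(row=3, col=0): c = -0.3600 + -0.9620i → escape time 5
(row=3, col=1): c = -0.1433 + -0.9620i → escape time 7
(row=3, col=2): c = 0.0733 + -0.9620i → escape time 5
(row=3, col=3): c = 0.2900 + -0.9620i → escape time 4
(row=4, col=0): c = -0.3600 + -1.0860i → escape time 4
(row=4, col=1): c = -0.1433 + -1.0860i → escape time 7
(row=4, col=2): c = 0.0733 + -1.0860i → escape time 4
(row=4, col=3): c = 0.2900 + -1.0860i → escape time 3
(row=5, col=0): c = -0.3600 + -1.2100i → escape time 3
(row=5, col=1): c = -0.1433 + -1.2100i → escape time 3
(row=5, col=2): c = 0.0733 + -1.2100i → escape time 3
(row=5, col=3): c = 0.2900 + -1.2100i → escape time 2

Answer: 7777
7776
6764
5754
4743
3332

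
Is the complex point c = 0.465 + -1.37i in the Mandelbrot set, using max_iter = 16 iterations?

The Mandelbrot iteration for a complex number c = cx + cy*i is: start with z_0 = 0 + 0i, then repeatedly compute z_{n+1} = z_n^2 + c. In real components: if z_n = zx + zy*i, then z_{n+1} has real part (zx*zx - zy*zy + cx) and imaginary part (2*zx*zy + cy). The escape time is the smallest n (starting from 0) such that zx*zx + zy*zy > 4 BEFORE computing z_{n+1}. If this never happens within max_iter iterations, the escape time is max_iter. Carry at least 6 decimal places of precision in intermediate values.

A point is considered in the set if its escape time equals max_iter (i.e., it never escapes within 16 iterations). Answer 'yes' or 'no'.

Answer: no

Derivation:
z_0 = 0 + 0i, c = 0.4650 + -1.3700i
Iter 1: z = 0.4650 + -1.3700i, |z|^2 = 2.0931
Iter 2: z = -1.1957 + -2.6441i, |z|^2 = 8.4209
Escaped at iteration 2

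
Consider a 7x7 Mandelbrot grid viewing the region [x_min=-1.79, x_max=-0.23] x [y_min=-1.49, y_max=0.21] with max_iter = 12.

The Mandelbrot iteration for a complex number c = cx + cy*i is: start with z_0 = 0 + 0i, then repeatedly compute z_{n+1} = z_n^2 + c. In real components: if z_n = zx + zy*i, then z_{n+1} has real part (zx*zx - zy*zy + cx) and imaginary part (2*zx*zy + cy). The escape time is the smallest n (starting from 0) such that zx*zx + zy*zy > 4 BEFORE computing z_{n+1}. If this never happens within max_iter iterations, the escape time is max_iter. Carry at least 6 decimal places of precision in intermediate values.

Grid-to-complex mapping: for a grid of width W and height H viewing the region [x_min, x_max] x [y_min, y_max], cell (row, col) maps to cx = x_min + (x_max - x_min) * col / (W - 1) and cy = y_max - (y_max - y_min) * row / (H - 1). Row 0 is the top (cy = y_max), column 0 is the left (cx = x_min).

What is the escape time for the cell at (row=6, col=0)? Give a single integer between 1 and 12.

z_0 = 0 + 0i, c = -1.7900 + -1.4900i
Iter 1: z = -1.7900 + -1.4900i, |z|^2 = 5.4242
Escaped at iteration 1

Answer: 1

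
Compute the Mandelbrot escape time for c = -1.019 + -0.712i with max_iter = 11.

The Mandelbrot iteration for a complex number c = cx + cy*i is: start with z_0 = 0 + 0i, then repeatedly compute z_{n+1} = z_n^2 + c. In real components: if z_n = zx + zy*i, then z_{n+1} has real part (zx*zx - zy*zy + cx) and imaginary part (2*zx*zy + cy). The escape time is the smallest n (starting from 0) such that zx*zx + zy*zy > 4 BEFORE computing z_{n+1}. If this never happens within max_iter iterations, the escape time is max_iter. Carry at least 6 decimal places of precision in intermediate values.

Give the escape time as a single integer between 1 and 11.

Answer: 4

Derivation:
z_0 = 0 + 0i, c = -1.0190 + -0.7120i
Iter 1: z = -1.0190 + -0.7120i, |z|^2 = 1.5453
Iter 2: z = -0.4876 + 0.7391i, |z|^2 = 0.7839
Iter 3: z = -1.3275 + -1.4327i, |z|^2 = 3.8148
Iter 4: z = -1.3095 + 3.0917i, |z|^2 = 11.2735
Escaped at iteration 4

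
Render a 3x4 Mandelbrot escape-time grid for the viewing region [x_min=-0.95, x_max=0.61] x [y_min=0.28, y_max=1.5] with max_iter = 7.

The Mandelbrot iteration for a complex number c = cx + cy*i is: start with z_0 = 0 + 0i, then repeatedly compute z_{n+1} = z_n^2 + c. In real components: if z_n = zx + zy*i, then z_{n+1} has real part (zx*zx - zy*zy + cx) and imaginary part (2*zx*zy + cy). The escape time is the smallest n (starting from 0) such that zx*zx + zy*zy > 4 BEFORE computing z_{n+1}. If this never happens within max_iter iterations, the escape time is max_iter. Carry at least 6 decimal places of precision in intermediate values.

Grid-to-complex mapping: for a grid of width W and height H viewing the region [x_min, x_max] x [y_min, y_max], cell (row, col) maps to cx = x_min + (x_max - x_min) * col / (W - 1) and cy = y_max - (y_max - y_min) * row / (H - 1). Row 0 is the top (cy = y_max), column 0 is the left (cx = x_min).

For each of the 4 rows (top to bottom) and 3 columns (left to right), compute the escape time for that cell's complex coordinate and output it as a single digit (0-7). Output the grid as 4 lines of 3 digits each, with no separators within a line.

(row=0, col=0): c = -0.9500 + 1.5000i → escape time 2
(row=0, col=1): c = -0.1700 + 1.5000i → escape time 2
(row=0, col=2): c = 0.6100 + 1.5000i → escape time 2
(row=1, col=0): c = -0.9500 + 1.0933i → escape time 3
(row=1, col=1): c = -0.1700 + 1.0933i → escape time 7
(row=1, col=2): c = 0.6100 + 1.0933i → escape time 2
(row=2, col=0): c = -0.9500 + 0.6867i → escape time 4
(row=2, col=1): c = -0.1700 + 0.6867i → escape time 7
(row=2, col=2): c = 0.6100 + 0.6867i → escape time 3
(row=3, col=0): c = -0.9500 + 0.2800i → escape time 7
(row=3, col=1): c = -0.1700 + 0.2800i → escape time 7
(row=3, col=2): c = 0.6100 + 0.2800i → escape time 4

Answer: 222
372
473
774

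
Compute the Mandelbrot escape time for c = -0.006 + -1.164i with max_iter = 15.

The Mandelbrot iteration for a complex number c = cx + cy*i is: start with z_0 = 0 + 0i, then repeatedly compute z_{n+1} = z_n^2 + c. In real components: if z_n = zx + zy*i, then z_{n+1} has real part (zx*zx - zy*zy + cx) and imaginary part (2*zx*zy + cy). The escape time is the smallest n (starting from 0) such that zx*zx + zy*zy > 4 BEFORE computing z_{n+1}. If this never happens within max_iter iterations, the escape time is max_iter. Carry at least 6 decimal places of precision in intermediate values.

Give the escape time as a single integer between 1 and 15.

z_0 = 0 + 0i, c = -0.0060 + -1.1640i
Iter 1: z = -0.0060 + -1.1640i, |z|^2 = 1.3549
Iter 2: z = -1.3609 + -1.1500i, |z|^2 = 3.1745
Iter 3: z = 0.5234 + 1.9661i, |z|^2 = 4.1393
Escaped at iteration 3

Answer: 3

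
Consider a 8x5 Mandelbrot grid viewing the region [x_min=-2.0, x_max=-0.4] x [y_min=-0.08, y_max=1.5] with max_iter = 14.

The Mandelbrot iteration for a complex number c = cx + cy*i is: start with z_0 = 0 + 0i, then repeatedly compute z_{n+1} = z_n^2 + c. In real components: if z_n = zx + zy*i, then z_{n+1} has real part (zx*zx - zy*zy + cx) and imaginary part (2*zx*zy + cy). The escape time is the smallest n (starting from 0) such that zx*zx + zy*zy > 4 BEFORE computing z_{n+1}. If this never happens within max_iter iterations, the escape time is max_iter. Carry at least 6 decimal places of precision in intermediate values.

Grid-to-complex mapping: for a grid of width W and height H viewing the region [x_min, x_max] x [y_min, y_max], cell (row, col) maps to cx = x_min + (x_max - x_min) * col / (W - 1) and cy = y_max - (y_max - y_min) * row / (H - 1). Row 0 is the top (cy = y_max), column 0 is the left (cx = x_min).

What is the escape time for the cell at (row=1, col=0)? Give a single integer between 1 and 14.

Answer: 1

Derivation:
z_0 = 0 + 0i, c = -2.0000 + 1.1050i
Iter 1: z = -2.0000 + 1.1050i, |z|^2 = 5.2210
Escaped at iteration 1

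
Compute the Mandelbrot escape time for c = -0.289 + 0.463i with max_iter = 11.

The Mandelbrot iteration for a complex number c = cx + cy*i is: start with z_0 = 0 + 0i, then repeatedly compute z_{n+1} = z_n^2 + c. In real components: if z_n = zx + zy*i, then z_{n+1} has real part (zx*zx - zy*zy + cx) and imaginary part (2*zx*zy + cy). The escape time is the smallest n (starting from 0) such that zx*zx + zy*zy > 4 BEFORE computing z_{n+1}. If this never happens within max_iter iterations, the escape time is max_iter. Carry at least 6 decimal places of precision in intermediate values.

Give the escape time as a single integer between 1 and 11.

Answer: 11

Derivation:
z_0 = 0 + 0i, c = -0.2890 + 0.4630i
Iter 1: z = -0.2890 + 0.4630i, |z|^2 = 0.2979
Iter 2: z = -0.4198 + 0.1954i, |z|^2 = 0.2144
Iter 3: z = -0.1509 + 0.2989i, |z|^2 = 0.1121
Iter 4: z = -0.3556 + 0.3728i, |z|^2 = 0.2654
Iter 5: z = -0.3015 + 0.1979i, |z|^2 = 0.1301
Iter 6: z = -0.2372 + 0.3437i, |z|^2 = 0.1744
Iter 7: z = -0.3508 + 0.2999i, |z|^2 = 0.2130
Iter 8: z = -0.2559 + 0.2526i, |z|^2 = 0.1293
Iter 9: z = -0.2873 + 0.3338i, |z|^2 = 0.1939
Iter 10: z = -0.3178 + 0.2712i, |z|^2 = 0.1746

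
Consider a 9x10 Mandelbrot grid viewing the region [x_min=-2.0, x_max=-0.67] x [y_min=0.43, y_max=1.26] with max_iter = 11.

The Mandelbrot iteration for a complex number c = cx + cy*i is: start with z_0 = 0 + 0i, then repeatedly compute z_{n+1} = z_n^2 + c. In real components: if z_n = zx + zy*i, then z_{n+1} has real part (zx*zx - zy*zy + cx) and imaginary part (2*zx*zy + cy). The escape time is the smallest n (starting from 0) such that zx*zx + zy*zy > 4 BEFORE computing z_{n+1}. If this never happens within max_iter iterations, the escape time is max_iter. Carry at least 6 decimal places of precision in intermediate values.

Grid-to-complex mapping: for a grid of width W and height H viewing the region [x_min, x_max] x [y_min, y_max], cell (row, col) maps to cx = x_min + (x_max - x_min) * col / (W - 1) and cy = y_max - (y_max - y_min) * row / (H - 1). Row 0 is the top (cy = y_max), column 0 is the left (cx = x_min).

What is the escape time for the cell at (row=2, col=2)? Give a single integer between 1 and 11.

z_0 = 0 + 0i, c = -1.6675 + 1.0756i
Iter 1: z = -1.6675 + 1.0756i, |z|^2 = 3.9374
Iter 2: z = -0.0438 + -2.5114i, |z|^2 = 6.3092
Escaped at iteration 2

Answer: 2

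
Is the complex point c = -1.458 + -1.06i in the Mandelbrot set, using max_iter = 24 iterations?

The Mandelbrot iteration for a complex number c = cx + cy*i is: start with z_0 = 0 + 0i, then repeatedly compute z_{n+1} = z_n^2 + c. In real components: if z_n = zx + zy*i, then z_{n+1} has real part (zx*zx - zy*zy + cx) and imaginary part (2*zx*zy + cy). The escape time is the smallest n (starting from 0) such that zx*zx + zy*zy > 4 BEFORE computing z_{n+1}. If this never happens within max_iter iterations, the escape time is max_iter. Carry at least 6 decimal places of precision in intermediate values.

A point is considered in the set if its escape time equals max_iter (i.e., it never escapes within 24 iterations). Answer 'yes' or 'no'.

z_0 = 0 + 0i, c = -1.4580 + -1.0600i
Iter 1: z = -1.4580 + -1.0600i, |z|^2 = 3.2494
Iter 2: z = -0.4558 + 2.0310i, |z|^2 = 4.3326
Escaped at iteration 2

Answer: no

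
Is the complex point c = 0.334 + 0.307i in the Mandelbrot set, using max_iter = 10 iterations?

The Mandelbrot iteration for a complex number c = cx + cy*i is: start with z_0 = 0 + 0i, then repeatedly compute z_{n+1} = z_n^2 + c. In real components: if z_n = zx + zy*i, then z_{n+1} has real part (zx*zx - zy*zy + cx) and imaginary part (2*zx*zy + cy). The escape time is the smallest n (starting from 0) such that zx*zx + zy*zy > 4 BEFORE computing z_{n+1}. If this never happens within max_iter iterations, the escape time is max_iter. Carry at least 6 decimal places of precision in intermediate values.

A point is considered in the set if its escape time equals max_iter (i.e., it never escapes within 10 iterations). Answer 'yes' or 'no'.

z_0 = 0 + 0i, c = 0.3340 + 0.3070i
Iter 1: z = 0.3340 + 0.3070i, |z|^2 = 0.2058
Iter 2: z = 0.3513 + 0.5121i, |z|^2 = 0.3856
Iter 3: z = 0.1952 + 0.6668i, |z|^2 = 0.4827
Iter 4: z = -0.0725 + 0.5673i, |z|^2 = 0.3271
Iter 5: z = 0.0174 + 0.2247i, |z|^2 = 0.0508
Iter 6: z = 0.2838 + 0.3148i, |z|^2 = 0.1797
Iter 7: z = 0.3154 + 0.4857i, |z|^2 = 0.3354
Iter 8: z = 0.1976 + 0.6134i, |z|^2 = 0.4153
Iter 9: z = -0.0032 + 0.5494i, |z|^2 = 0.3019
Did not escape in 10 iterations → in set

Answer: yes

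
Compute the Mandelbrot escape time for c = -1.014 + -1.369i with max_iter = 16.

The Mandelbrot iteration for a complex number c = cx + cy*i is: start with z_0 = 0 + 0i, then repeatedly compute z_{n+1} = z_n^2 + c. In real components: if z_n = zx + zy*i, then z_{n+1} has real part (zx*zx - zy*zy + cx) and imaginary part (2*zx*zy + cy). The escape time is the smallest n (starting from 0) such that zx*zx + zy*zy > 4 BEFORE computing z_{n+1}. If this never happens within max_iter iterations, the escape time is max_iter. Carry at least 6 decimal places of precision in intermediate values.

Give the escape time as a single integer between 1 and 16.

Answer: 2

Derivation:
z_0 = 0 + 0i, c = -1.0140 + -1.3690i
Iter 1: z = -1.0140 + -1.3690i, |z|^2 = 2.9024
Iter 2: z = -1.8600 + 1.4073i, |z|^2 = 5.4401
Escaped at iteration 2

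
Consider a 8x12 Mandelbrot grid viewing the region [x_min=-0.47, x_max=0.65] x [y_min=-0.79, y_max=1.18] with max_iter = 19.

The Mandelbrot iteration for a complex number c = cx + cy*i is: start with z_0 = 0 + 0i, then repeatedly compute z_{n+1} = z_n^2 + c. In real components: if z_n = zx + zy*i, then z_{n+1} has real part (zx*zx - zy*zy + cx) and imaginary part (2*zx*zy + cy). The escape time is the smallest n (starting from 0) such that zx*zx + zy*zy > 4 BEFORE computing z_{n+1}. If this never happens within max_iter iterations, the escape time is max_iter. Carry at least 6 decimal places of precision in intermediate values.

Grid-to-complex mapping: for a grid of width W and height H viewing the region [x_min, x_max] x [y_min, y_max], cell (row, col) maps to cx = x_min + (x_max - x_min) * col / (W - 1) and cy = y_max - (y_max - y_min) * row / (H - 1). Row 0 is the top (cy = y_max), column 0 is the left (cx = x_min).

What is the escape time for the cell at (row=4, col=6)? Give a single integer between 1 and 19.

z_0 = 0 + 0i, c = 0.4900 + 0.4636i
Iter 1: z = 0.4900 + 0.4636i, |z|^2 = 0.4551
Iter 2: z = 0.5151 + 0.9180i, |z|^2 = 1.1081
Iter 3: z = -0.0874 + 1.4094i, |z|^2 = 1.9941
Iter 4: z = -1.4889 + 0.2174i, |z|^2 = 2.2640
Iter 5: z = 2.6595 + -0.1837i, |z|^2 = 7.1067
Escaped at iteration 5

Answer: 5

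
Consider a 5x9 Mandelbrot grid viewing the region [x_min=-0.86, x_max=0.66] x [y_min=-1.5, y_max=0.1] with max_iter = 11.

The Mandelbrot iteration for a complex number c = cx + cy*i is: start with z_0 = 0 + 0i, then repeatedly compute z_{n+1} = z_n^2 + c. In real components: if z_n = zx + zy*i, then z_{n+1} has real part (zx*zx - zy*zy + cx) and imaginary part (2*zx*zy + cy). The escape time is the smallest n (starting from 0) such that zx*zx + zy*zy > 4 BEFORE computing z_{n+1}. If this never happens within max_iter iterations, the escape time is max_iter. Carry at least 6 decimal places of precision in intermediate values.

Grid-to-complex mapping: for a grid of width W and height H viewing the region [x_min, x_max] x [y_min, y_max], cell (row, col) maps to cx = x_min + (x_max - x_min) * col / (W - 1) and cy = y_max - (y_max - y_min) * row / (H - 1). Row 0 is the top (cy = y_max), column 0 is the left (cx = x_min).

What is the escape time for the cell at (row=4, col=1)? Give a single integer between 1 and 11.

z_0 = 0 + 0i, c = -0.4800 + -0.7000i
Iter 1: z = -0.4800 + -0.7000i, |z|^2 = 0.7204
Iter 2: z = -0.7396 + -0.0280i, |z|^2 = 0.5478
Iter 3: z = 0.0662 + -0.6586i, |z|^2 = 0.4381
Iter 4: z = -0.9093 + -0.7872i, |z|^2 = 1.4466
Iter 5: z = -0.2728 + 0.7317i, |z|^2 = 0.6099
Iter 6: z = -0.9410 + -1.0993i, |z|^2 = 2.0938
Iter 7: z = -0.8029 + 1.3688i, |z|^2 = 2.5182
Iter 8: z = -1.7089 + -2.8980i, |z|^2 = 11.3187
Escaped at iteration 8

Answer: 8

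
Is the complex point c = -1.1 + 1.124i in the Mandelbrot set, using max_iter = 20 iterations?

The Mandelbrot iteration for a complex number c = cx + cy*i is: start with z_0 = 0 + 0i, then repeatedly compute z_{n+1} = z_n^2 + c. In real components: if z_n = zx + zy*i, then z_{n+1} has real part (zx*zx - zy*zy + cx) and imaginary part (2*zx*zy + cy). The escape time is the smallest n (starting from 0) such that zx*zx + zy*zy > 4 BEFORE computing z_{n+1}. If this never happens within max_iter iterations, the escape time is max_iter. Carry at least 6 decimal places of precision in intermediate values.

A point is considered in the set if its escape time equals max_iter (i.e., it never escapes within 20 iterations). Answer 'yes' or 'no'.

Answer: no

Derivation:
z_0 = 0 + 0i, c = -1.1000 + 1.1240i
Iter 1: z = -1.1000 + 1.1240i, |z|^2 = 2.4734
Iter 2: z = -1.1534 + -1.3488i, |z|^2 = 3.1495
Iter 3: z = -1.5890 + 4.2353i, |z|^2 = 20.4630
Escaped at iteration 3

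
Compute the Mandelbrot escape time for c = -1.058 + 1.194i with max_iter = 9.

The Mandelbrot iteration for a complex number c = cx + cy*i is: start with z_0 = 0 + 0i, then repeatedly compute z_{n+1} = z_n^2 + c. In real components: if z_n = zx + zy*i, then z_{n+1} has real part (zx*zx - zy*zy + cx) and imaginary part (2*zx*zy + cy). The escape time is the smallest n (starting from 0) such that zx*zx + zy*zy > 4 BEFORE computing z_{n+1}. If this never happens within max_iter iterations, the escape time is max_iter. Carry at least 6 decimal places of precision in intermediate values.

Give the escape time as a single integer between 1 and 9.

z_0 = 0 + 0i, c = -1.0580 + 1.1940i
Iter 1: z = -1.0580 + 1.1940i, |z|^2 = 2.5450
Iter 2: z = -1.3643 + -1.3325i, |z|^2 = 3.6368
Iter 3: z = -0.9723 + 4.8298i, |z|^2 = 24.2724
Escaped at iteration 3

Answer: 3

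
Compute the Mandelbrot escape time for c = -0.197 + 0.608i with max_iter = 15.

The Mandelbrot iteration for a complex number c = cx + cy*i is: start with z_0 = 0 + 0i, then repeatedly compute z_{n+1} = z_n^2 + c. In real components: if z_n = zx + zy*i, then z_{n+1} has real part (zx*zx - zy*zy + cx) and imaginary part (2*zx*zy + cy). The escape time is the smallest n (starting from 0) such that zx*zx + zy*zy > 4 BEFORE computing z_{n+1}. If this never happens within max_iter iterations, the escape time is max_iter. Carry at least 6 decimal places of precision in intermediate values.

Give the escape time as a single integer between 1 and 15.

Answer: 15

Derivation:
z_0 = 0 + 0i, c = -0.1970 + 0.6080i
Iter 1: z = -0.1970 + 0.6080i, |z|^2 = 0.4085
Iter 2: z = -0.5279 + 0.3684i, |z|^2 = 0.4144
Iter 3: z = -0.0541 + 0.2190i, |z|^2 = 0.0509
Iter 4: z = -0.2420 + 0.5843i, |z|^2 = 0.4000
Iter 5: z = -0.4798 + 0.3252i, |z|^2 = 0.3359
Iter 6: z = -0.0725 + 0.2960i, |z|^2 = 0.0929
Iter 7: z = -0.2793 + 0.5651i, |z|^2 = 0.3973
Iter 8: z = -0.4383 + 0.2923i, |z|^2 = 0.2775
Iter 9: z = -0.0903 + 0.3518i, |z|^2 = 0.1319
Iter 10: z = -0.3126 + 0.5444i, |z|^2 = 0.3941
Iter 11: z = -0.3957 + 0.2676i, |z|^2 = 0.2282
Iter 12: z = -0.1120 + 0.3962i, |z|^2 = 0.1695
Iter 13: z = -0.3414 + 0.5192i, |z|^2 = 0.3861
Iter 14: z = -0.3500 + 0.2535i, |z|^2 = 0.1868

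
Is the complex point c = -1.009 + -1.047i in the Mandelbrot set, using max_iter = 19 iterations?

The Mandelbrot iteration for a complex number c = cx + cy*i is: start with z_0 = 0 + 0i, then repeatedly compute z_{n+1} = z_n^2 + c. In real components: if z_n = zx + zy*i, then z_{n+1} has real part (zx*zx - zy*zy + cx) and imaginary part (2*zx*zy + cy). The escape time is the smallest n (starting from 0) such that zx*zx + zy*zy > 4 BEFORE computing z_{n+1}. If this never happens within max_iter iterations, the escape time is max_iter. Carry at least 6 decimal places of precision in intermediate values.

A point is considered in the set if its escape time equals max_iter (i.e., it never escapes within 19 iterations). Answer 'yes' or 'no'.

Answer: no

Derivation:
z_0 = 0 + 0i, c = -1.0090 + -1.0470i
Iter 1: z = -1.0090 + -1.0470i, |z|^2 = 2.1143
Iter 2: z = -1.0871 + 1.0658i, |z|^2 = 2.3179
Iter 3: z = -0.9632 + -3.3644i, |z|^2 = 12.2471
Escaped at iteration 3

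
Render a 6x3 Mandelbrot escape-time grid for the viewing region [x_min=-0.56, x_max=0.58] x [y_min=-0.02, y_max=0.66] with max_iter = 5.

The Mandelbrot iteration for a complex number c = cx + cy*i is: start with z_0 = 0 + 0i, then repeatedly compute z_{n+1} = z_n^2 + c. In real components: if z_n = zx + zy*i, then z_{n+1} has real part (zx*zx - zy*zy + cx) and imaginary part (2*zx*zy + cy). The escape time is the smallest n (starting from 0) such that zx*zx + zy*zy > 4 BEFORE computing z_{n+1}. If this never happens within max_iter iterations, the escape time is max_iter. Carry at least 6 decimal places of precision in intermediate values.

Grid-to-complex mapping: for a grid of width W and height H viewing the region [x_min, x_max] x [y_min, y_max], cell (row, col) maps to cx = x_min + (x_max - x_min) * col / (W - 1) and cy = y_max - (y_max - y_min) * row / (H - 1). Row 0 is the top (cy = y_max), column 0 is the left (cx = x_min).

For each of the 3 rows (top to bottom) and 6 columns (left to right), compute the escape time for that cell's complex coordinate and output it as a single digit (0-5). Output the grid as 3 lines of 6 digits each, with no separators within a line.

Answer: 555553
555554
555554

Derivation:
(row=0, col=0): c = -0.5600 + 0.6600i → escape time 5
(row=0, col=1): c = -0.3320 + 0.6600i → escape time 5
(row=0, col=2): c = -0.1040 + 0.6600i → escape time 5
(row=0, col=3): c = 0.1240 + 0.6600i → escape time 5
(row=0, col=4): c = 0.3520 + 0.6600i → escape time 5
(row=0, col=5): c = 0.5800 + 0.6600i → escape time 3
(row=1, col=0): c = -0.5600 + 0.3200i → escape time 5
(row=1, col=1): c = -0.3320 + 0.3200i → escape time 5
(row=1, col=2): c = -0.1040 + 0.3200i → escape time 5
(row=1, col=3): c = 0.1240 + 0.3200i → escape time 5
(row=1, col=4): c = 0.3520 + 0.3200i → escape time 5
(row=1, col=5): c = 0.5800 + 0.3200i → escape time 4
(row=2, col=0): c = -0.5600 + -0.0200i → escape time 5
(row=2, col=1): c = -0.3320 + -0.0200i → escape time 5
(row=2, col=2): c = -0.1040 + -0.0200i → escape time 5
(row=2, col=3): c = 0.1240 + -0.0200i → escape time 5
(row=2, col=4): c = 0.3520 + -0.0200i → escape time 5
(row=2, col=5): c = 0.5800 + -0.0200i → escape time 4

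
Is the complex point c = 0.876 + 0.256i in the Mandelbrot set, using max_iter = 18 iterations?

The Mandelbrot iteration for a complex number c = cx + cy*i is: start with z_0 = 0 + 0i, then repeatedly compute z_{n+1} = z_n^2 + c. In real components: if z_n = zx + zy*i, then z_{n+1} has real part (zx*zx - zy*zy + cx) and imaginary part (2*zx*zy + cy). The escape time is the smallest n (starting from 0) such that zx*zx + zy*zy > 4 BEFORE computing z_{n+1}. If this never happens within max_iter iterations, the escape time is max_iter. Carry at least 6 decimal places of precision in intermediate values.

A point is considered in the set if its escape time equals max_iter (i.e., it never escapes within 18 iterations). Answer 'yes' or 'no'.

z_0 = 0 + 0i, c = 0.8760 + 0.2560i
Iter 1: z = 0.8760 + 0.2560i, |z|^2 = 0.8329
Iter 2: z = 1.5778 + 0.7045i, |z|^2 = 2.9859
Iter 3: z = 2.8692 + 2.4792i, |z|^2 = 14.3791
Escaped at iteration 3

Answer: no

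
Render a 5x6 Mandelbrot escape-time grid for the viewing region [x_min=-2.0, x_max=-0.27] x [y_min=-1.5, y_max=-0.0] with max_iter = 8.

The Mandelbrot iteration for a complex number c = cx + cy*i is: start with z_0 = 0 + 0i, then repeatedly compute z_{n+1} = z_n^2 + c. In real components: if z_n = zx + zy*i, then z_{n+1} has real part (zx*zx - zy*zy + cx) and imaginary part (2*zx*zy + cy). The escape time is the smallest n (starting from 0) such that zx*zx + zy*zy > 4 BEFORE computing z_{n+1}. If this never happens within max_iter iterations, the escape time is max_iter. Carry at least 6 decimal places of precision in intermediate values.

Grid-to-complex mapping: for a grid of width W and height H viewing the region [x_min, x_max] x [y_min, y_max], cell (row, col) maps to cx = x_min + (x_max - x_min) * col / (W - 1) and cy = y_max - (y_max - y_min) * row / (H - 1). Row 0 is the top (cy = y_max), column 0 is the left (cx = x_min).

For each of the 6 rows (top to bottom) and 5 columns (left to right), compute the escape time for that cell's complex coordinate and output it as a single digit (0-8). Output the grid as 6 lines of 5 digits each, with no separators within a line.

Answer: 88888
14888
13468
13347
12333
11222

Derivation:
(row=0, col=0): c = -2.0000 + -0.0000i → escape time 8
(row=0, col=1): c = -1.5675 + -0.0000i → escape time 8
(row=0, col=2): c = -1.1350 + -0.0000i → escape time 8
(row=0, col=3): c = -0.7025 + -0.0000i → escape time 8
(row=0, col=4): c = -0.2700 + -0.0000i → escape time 8
(row=1, col=0): c = -2.0000 + -0.3000i → escape time 1
(row=1, col=1): c = -1.5675 + -0.3000i → escape time 4
(row=1, col=2): c = -1.1350 + -0.3000i → escape time 8
(row=1, col=3): c = -0.7025 + -0.3000i → escape time 8
(row=1, col=4): c = -0.2700 + -0.3000i → escape time 8
(row=2, col=0): c = -2.0000 + -0.6000i → escape time 1
(row=2, col=1): c = -1.5675 + -0.6000i → escape time 3
(row=2, col=2): c = -1.1350 + -0.6000i → escape time 4
(row=2, col=3): c = -0.7025 + -0.6000i → escape time 6
(row=2, col=4): c = -0.2700 + -0.6000i → escape time 8
(row=3, col=0): c = -2.0000 + -0.9000i → escape time 1
(row=3, col=1): c = -1.5675 + -0.9000i → escape time 3
(row=3, col=2): c = -1.1350 + -0.9000i → escape time 3
(row=3, col=3): c = -0.7025 + -0.9000i → escape time 4
(row=3, col=4): c = -0.2700 + -0.9000i → escape time 7
(row=4, col=0): c = -2.0000 + -1.2000i → escape time 1
(row=4, col=1): c = -1.5675 + -1.2000i → escape time 2
(row=4, col=2): c = -1.1350 + -1.2000i → escape time 3
(row=4, col=3): c = -0.7025 + -1.2000i → escape time 3
(row=4, col=4): c = -0.2700 + -1.2000i → escape time 3
(row=5, col=0): c = -2.0000 + -1.5000i → escape time 1
(row=5, col=1): c = -1.5675 + -1.5000i → escape time 1
(row=5, col=2): c = -1.1350 + -1.5000i → escape time 2
(row=5, col=3): c = -0.7025 + -1.5000i → escape time 2
(row=5, col=4): c = -0.2700 + -1.5000i → escape time 2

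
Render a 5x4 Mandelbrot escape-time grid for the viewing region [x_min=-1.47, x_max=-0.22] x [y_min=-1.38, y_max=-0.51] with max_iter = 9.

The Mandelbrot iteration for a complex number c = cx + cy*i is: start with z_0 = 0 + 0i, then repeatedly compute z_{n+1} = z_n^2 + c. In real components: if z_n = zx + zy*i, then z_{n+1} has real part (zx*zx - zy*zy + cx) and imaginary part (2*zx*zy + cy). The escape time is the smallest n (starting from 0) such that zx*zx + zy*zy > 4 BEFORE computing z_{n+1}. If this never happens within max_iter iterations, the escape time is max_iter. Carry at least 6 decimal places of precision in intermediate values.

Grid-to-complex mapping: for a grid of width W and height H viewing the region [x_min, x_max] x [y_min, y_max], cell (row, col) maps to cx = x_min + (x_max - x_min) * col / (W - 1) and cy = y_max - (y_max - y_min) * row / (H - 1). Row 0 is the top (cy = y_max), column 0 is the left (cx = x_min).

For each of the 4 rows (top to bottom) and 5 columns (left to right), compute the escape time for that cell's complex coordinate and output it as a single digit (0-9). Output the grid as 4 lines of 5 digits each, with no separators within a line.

Answer: 35699
33459
23337
12222

Derivation:
(row=0, col=0): c = -1.4700 + -0.5100i → escape time 3
(row=0, col=1): c = -1.1575 + -0.5100i → escape time 5
(row=0, col=2): c = -0.8450 + -0.5100i → escape time 6
(row=0, col=3): c = -0.5325 + -0.5100i → escape time 9
(row=0, col=4): c = -0.2200 + -0.5100i → escape time 9
(row=1, col=0): c = -1.4700 + -0.8000i → escape time 3
(row=1, col=1): c = -1.1575 + -0.8000i → escape time 3
(row=1, col=2): c = -0.8450 + -0.8000i → escape time 4
(row=1, col=3): c = -0.5325 + -0.8000i → escape time 5
(row=1, col=4): c = -0.2200 + -0.8000i → escape time 9
(row=2, col=0): c = -1.4700 + -1.0900i → escape time 2
(row=2, col=1): c = -1.1575 + -1.0900i → escape time 3
(row=2, col=2): c = -0.8450 + -1.0900i → escape time 3
(row=2, col=3): c = -0.5325 + -1.0900i → escape time 3
(row=2, col=4): c = -0.2200 + -1.0900i → escape time 7
(row=3, col=0): c = -1.4700 + -1.3800i → escape time 1
(row=3, col=1): c = -1.1575 + -1.3800i → escape time 2
(row=3, col=2): c = -0.8450 + -1.3800i → escape time 2
(row=3, col=3): c = -0.5325 + -1.3800i → escape time 2
(row=3, col=4): c = -0.2200 + -1.3800i → escape time 2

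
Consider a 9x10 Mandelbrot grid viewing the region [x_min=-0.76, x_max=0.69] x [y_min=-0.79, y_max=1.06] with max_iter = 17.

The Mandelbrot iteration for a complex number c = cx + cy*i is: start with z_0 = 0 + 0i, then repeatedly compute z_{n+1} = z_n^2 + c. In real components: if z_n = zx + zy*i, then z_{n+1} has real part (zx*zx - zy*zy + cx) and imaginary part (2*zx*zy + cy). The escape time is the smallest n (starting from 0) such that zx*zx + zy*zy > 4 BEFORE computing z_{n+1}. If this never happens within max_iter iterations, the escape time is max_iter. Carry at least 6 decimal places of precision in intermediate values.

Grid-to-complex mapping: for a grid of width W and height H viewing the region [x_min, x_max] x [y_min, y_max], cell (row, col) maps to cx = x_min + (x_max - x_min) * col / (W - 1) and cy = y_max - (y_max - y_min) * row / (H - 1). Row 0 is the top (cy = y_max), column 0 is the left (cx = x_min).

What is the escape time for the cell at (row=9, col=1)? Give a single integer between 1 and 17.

z_0 = 0 + 0i, c = -0.5787 + -0.7900i
Iter 1: z = -0.5787 + -0.7900i, |z|^2 = 0.9591
Iter 2: z = -0.8679 + 0.1244i, |z|^2 = 0.7687
Iter 3: z = 0.1590 + -1.0060i, |z|^2 = 1.0373
Iter 4: z = -1.5655 + -1.1099i, |z|^2 = 3.6826
Iter 5: z = 0.6399 + 2.6851i, |z|^2 = 7.6193
Escaped at iteration 5

Answer: 5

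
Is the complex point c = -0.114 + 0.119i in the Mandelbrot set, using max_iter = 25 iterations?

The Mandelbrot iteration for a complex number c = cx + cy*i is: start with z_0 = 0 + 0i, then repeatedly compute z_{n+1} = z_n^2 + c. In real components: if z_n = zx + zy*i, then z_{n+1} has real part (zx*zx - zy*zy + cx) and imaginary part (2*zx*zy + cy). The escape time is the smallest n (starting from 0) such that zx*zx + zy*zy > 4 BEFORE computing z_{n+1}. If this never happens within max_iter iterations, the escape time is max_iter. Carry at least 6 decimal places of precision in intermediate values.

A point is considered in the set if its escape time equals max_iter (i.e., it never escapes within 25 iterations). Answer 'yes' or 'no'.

z_0 = 0 + 0i, c = -0.1140 + 0.1190i
Iter 1: z = -0.1140 + 0.1190i, |z|^2 = 0.0272
Iter 2: z = -0.1152 + 0.0919i, |z|^2 = 0.0217
Iter 3: z = -0.1092 + 0.0978i, |z|^2 = 0.0215
Iter 4: z = -0.1117 + 0.0976i, |z|^2 = 0.0220
Iter 5: z = -0.1111 + 0.0972i, |z|^2 = 0.0218
Iter 6: z = -0.1111 + 0.0974i, |z|^2 = 0.0218
Iter 7: z = -0.1111 + 0.0974i, |z|^2 = 0.0218
Iter 8: z = -0.1111 + 0.0974i, |z|^2 = 0.0218
Iter 9: z = -0.1111 + 0.0974i, |z|^2 = 0.0218
Iter 10: z = -0.1111 + 0.0974i, |z|^2 = 0.0218
Iter 11: z = -0.1111 + 0.0974i, |z|^2 = 0.0218
Iter 12: z = -0.1111 + 0.0974i, |z|^2 = 0.0218
Iter 13: z = -0.1111 + 0.0974i, |z|^2 = 0.0218
Iter 14: z = -0.1111 + 0.0974i, |z|^2 = 0.0218
Iter 15: z = -0.1111 + 0.0974i, |z|^2 = 0.0218
Iter 16: z = -0.1111 + 0.0974i, |z|^2 = 0.0218
Iter 17: z = -0.1111 + 0.0974i, |z|^2 = 0.0218
Iter 18: z = -0.1111 + 0.0974i, |z|^2 = 0.0218
Iter 19: z = -0.1111 + 0.0974i, |z|^2 = 0.0218
Iter 20: z = -0.1111 + 0.0974i, |z|^2 = 0.0218
Iter 21: z = -0.1111 + 0.0974i, |z|^2 = 0.0218
Iter 22: z = -0.1111 + 0.0974i, |z|^2 = 0.0218
Iter 23: z = -0.1111 + 0.0974i, |z|^2 = 0.0218
Iter 24: z = -0.1111 + 0.0974i, |z|^2 = 0.0218
Did not escape in 25 iterations → in set

Answer: yes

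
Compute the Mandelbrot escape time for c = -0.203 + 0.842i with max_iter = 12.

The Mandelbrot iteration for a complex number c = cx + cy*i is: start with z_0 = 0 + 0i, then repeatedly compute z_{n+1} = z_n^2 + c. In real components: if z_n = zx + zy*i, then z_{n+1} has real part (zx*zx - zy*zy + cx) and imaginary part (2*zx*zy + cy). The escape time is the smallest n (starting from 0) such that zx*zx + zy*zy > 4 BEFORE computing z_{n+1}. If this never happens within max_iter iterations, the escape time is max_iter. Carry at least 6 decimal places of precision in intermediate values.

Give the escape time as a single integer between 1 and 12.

Answer: 12

Derivation:
z_0 = 0 + 0i, c = -0.2030 + 0.8420i
Iter 1: z = -0.2030 + 0.8420i, |z|^2 = 0.7502
Iter 2: z = -0.8708 + 0.5001i, |z|^2 = 1.0084
Iter 3: z = 0.3051 + -0.0290i, |z|^2 = 0.0939
Iter 4: z = -0.1108 + 0.8243i, |z|^2 = 0.6917
Iter 5: z = -0.8702 + 0.6594i, |z|^2 = 1.1920
Iter 6: z = 0.1195 + -0.3056i, |z|^2 = 0.1076
Iter 7: z = -0.2821 + 0.7690i, |z|^2 = 0.6709
Iter 8: z = -0.7148 + 0.4081i, |z|^2 = 0.6775
Iter 9: z = 0.1413 + 0.2586i, |z|^2 = 0.0868
Iter 10: z = -0.2499 + 0.9151i, |z|^2 = 0.8998
Iter 11: z = -0.9779 + 0.3847i, |z|^2 = 1.1043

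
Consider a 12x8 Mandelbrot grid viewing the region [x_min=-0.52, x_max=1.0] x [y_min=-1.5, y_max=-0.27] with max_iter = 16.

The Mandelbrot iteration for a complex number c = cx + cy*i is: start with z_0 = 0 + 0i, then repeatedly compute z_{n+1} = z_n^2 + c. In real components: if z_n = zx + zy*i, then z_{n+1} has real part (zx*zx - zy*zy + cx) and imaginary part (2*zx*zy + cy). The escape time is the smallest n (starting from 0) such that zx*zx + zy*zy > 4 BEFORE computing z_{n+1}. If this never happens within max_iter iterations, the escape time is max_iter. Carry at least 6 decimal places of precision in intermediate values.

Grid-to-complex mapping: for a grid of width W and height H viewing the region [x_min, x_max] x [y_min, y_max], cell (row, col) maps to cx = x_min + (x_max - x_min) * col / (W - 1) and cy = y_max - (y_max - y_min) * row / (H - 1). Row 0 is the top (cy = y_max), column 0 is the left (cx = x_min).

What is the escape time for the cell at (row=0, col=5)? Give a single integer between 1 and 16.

z_0 = 0 + 0i, c = 0.1709 + -0.2700i
Iter 1: z = 0.1709 + -0.2700i, |z|^2 = 0.1021
Iter 2: z = 0.1272 + -0.3623i, |z|^2 = 0.1474
Iter 3: z = 0.0558 + -0.3622i, |z|^2 = 0.1343
Iter 4: z = 0.0429 + -0.3104i, |z|^2 = 0.0982
Iter 5: z = 0.0764 + -0.2966i, |z|^2 = 0.0938
Iter 6: z = 0.0888 + -0.3153i, |z|^2 = 0.1073
Iter 7: z = 0.0794 + -0.3260i, |z|^2 = 0.1126
Iter 8: z = 0.0709 + -0.3217i, |z|^2 = 0.1086
Iter 9: z = 0.0724 + -0.3157i, |z|^2 = 0.1049
Iter 10: z = 0.0765 + -0.3157i, |z|^2 = 0.1055
Iter 11: z = 0.0771 + -0.3183i, |z|^2 = 0.1073
Iter 12: z = 0.0755 + -0.3191i, |z|^2 = 0.1075
Iter 13: z = 0.0748 + -0.3182i, |z|^2 = 0.1068
Iter 14: z = 0.0753 + -0.3176i, |z|^2 = 0.1065
Iter 15: z = 0.0757 + -0.3178i, |z|^2 = 0.1067

Answer: 16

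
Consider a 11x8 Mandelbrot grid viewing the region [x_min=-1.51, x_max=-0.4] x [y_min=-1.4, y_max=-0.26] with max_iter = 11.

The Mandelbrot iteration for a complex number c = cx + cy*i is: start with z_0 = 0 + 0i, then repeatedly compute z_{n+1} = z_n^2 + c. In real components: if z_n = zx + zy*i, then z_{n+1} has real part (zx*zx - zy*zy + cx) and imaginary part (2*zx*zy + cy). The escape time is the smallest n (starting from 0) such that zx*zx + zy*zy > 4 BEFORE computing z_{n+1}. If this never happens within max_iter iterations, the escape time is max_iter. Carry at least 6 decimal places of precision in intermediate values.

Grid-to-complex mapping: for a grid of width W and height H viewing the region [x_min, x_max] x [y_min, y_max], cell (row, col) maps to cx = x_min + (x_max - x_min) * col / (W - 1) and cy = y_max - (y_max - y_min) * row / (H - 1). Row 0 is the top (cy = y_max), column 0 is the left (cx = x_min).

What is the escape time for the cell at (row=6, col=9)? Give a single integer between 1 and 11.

z_0 = 0 + 0i, c = -0.5110 + -1.2371i
Iter 1: z = -0.5110 + -1.2371i, |z|^2 = 1.7916
Iter 2: z = -1.7804 + 0.0272i, |z|^2 = 3.1706
Iter 3: z = 2.6581 + -1.3341i, |z|^2 = 8.8451
Escaped at iteration 3

Answer: 3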